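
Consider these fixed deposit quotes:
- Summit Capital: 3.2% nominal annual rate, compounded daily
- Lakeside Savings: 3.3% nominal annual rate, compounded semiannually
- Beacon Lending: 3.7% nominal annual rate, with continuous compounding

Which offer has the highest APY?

Summit Capital: (1 + 0.032/365)^365 − 1 = 3.252%
Lakeside Savings: (1 + 0.033/2)^2 − 1 = 3.327%
Beacon Lending: e^0.037 − 1 = 3.769%
The highest effective annual rate is Beacon Lending at 3.769%.

Beacon Lending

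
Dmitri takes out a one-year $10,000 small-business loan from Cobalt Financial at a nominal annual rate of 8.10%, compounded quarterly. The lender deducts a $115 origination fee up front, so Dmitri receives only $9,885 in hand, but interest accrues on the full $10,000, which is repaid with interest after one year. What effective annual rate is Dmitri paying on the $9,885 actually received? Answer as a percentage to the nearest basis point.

Amount owed after one year: 10,000 × (1 + 0.0810/4)^4 = 10,000 × 1.083494 = $10,834.94.
Effective rate on net proceeds: 10,834.94 / 9,885 − 1 = 0.096099 = 9.61%.

9.61%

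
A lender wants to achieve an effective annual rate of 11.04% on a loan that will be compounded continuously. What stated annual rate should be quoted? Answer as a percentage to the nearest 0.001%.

10.472%

Continuous: nominal r satisfies e^r − 1 = 0.1104.
r = ln(1 + 0.1104) = ln(1.1104) = 0.104720 = 10.472%.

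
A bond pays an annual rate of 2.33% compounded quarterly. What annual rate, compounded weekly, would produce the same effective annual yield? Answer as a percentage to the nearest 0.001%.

EAR = (1 + 0.0233/4)^4 − 1 = 0.023504.
Solve (1 + r/52)^52 = 1.023504: r/52 = 1.023504^(1/52) − 1 = 0.000447, so r = 0.023238 = 2.324%.

2.324%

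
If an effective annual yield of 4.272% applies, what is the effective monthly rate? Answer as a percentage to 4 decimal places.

The per-month rate i satisfies (1 + i)^12 = 1 + 0.04272.
i = 1.04272^(1/12) − 1 = 0.0034921 = 0.3492%.

0.3492%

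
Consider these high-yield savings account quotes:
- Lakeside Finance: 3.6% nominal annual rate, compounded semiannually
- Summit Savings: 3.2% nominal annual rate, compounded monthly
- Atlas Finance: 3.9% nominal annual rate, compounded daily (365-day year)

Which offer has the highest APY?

Atlas Finance

Lakeside Finance: (1 + 0.036/2)^2 − 1 = 3.632%
Summit Savings: (1 + 0.032/12)^12 − 1 = 3.247%
Atlas Finance: (1 + 0.039/365)^365 − 1 = 3.977%
The highest effective annual rate is Atlas Finance at 3.977%.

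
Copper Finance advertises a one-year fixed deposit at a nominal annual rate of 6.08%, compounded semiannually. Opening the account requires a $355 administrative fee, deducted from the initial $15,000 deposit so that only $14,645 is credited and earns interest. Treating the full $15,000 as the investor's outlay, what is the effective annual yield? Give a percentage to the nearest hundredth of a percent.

Value after one year: 14,645 × (1 + 0.0608/2)^2 = 14,645 × 1.061724 = $15,548.95.
Effective yield on the $15,000 outlay: 15,548.95 / 15,000 − 1 = 0.036597 = 3.66%.

3.66%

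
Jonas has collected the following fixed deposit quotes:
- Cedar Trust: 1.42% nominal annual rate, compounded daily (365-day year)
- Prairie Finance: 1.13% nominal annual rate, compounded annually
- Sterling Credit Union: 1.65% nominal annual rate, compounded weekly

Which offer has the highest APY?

Sterling Credit Union

Cedar Trust: (1 + 0.0142/365)^365 − 1 = 1.430%
Prairie Finance: compounded annually, EAR = 1.130%
Sterling Credit Union: (1 + 0.0165/52)^52 − 1 = 1.663%
The highest effective annual rate is Sterling Credit Union at 1.663%.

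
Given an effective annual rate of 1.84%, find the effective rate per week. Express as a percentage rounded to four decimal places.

0.0351%

The per-week rate i satisfies (1 + i)^52 = 1 + 0.0184.
i = 1.0184^(1/52) − 1 = 0.0003507 = 0.0351%.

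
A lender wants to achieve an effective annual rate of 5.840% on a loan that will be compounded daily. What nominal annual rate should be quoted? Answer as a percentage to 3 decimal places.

(1 + r/365)^365 − 1 = 0.05840, so 1 + r/365 = 1.05840^(1/365).
r/365 = 0.000156, so r = 0.056763 = 5.676%.

5.676%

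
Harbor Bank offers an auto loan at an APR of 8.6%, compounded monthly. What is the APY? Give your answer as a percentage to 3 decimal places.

EAR = (1 + 0.086/12)^12 − 1.
= 1.089472 − 1 = 8.947%.

8.947%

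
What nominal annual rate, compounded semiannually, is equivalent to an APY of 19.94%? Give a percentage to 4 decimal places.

19.0342%

(1 + r/2)^2 − 1 = 0.1994, so 1 + r/2 = 1.1994^(1/2).
r/2 = 0.095171, so r = 0.190342 = 19.0342%.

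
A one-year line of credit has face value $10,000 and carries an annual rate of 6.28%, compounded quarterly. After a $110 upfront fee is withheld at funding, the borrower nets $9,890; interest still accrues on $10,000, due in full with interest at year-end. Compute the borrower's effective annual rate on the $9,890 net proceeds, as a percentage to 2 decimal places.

Amount owed after one year: 10,000 × (1 + 0.0628/4)^4 = 10,000 × 1.064294 = $10,642.94.
Effective rate on net proceeds: 10,642.94 / 9,890 − 1 = 0.076132 = 7.61%.

7.61%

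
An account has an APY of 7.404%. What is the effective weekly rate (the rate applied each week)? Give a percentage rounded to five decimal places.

The per-week rate i satisfies (1 + i)^52 = 1 + 0.07404.
i = 1.07404^(1/52) − 1 = 0.0013745 = 0.13745%.

0.13745%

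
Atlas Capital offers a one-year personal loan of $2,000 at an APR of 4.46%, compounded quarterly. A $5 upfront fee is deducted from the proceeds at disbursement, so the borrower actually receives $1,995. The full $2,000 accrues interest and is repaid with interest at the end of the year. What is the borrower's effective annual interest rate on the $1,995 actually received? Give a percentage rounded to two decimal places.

4.80%

Amount owed after one year: 2,000 × (1 + 0.0446/4)^4 = 2,000 × 1.045351 = $2,090.70.
Effective rate on net proceeds: 2,090.70 / 1,995 − 1 = 0.047971 = 4.80%.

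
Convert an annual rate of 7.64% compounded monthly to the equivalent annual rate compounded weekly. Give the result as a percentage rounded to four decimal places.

7.6214%

EAR = (1 + 0.0764/12)^12 − 1 = 0.079133.
Solve (1 + r/52)^52 = 1.079133: r/52 = 1.079133^(1/52) − 1 = 0.001466, so r = 0.076214 = 7.6214%.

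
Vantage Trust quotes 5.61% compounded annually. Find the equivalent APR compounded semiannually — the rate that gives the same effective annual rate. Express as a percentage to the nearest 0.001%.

5.533%

Compounded annually, EAR = nominal = 0.056100.
Solve (1 + r/2)^2 = 1.056100: r/2 = 1.056100^(1/2) − 1 = 0.027667, so r = 0.055335 = 5.533%.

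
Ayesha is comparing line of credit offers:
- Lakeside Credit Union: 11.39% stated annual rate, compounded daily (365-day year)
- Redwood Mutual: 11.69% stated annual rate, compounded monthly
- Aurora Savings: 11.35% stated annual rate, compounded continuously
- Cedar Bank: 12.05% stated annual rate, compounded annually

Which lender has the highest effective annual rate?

Lakeside Credit Union: (1 + 0.1139/365)^365 − 1 = 12.062%
Redwood Mutual: (1 + 0.1169/12)^12 − 1 = 12.337%
Aurora Savings: e^0.1135 − 1 = 12.019%
Cedar Bank: compounded annually, EAR = 12.050%
The highest effective annual rate is Redwood Mutual at 12.337%.

Redwood Mutual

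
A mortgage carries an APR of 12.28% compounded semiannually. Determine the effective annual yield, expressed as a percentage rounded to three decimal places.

12.657%

EAR = (1 + 0.1228/2)^2 − 1.
= 1.126570 − 1 = 12.657%.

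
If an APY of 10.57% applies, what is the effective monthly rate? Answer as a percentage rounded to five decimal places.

The per-month rate i satisfies (1 + i)^12 = 1 + 0.1057.
i = 1.1057^(1/12) − 1 = 0.0084084 = 0.84084%.

0.84084%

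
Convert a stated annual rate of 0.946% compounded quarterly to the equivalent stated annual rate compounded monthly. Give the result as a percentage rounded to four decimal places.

0.9453%

EAR = (1 + 0.00946/4)^4 − 1 = 0.009494.
Solve (1 + r/12)^12 = 1.009494: r/12 = 1.009494^(1/12) − 1 = 0.000788, so r = 0.009453 = 0.9453%.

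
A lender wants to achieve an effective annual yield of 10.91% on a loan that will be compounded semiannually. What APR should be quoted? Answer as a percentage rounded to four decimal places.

10.6276%

(1 + r/2)^2 − 1 = 0.1091, so 1 + r/2 = 1.1091^(1/2).
r/2 = 0.053138, so r = 0.106276 = 10.6276%.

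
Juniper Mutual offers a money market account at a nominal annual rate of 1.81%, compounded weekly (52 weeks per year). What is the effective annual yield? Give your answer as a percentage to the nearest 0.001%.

1.826%

EAR = (1 + 0.0181/52)^52 − 1.
= (1 + 0.000348)^52 − 1 = 1.018262 − 1 = 1.826%.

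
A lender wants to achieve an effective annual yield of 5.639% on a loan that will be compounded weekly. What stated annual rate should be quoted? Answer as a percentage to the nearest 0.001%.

(1 + r/52)^52 − 1 = 0.05639, so 1 + r/52 = 1.05639^(1/52).
r/52 = 0.001056, so r = 0.054886 = 5.489%.

5.489%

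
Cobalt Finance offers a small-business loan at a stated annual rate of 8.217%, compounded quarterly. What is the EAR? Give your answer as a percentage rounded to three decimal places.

8.474%

EAR = (1 + 0.08217/4)^4 − 1.
= (1 + 0.020543)^4 − 1 = 1.084737 − 1 = 8.474%.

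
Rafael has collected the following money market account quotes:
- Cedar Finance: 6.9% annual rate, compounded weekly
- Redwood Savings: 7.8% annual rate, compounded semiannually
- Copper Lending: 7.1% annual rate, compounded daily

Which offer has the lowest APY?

Cedar Finance

Cedar Finance: (1 + 0.069/52)^52 − 1 = 7.139%
Redwood Savings: (1 + 0.078/2)^2 − 1 = 7.952%
Copper Lending: (1 + 0.071/365)^365 − 1 = 7.357%
The lowest effective annual rate is Cedar Finance at 7.139%.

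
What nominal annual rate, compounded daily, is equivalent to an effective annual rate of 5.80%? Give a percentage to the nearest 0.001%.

(1 + r/365)^365 − 1 = 0.0580, so 1 + r/365 = 1.0580^(1/365).
r/365 = 0.000154, so r = 0.056385 = 5.638%.

5.638%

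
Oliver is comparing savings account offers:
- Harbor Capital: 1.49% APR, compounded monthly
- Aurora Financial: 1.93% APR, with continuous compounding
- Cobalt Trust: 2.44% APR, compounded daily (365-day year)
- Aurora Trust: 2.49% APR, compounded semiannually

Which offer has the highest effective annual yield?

Harbor Capital: (1 + 0.0149/12)^12 − 1 = 1.500%
Aurora Financial: e^0.0193 − 1 = 1.949%
Cobalt Trust: (1 + 0.0244/365)^365 − 1 = 2.470%
Aurora Trust: (1 + 0.0249/2)^2 − 1 = 2.506%
The highest effective annual rate is Aurora Trust at 2.506%.

Aurora Trust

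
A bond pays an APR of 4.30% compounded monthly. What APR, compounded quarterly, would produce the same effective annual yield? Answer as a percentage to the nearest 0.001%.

EAR = (1 + 0.0430/12)^12 − 1 = 0.043858.
Solve (1 + r/4)^4 = 1.043858: r/4 = 1.043858^(1/4) − 1 = 0.010789, so r = 0.043154 = 4.315%.

4.315%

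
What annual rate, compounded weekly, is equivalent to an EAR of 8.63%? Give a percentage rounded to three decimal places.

(1 + r/52)^52 − 1 = 0.0863, so 1 + r/52 = 1.0863^(1/52).
r/52 = 0.001593, so r = 0.082843 = 8.284%.

8.284%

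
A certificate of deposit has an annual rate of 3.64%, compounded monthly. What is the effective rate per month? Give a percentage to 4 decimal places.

With a nominal annual rate compounded monthly, the periodic rate is the nominal rate divided by 12.
i = 0.0364 / 12 = 0.0030333 = 0.3033%.

0.3033%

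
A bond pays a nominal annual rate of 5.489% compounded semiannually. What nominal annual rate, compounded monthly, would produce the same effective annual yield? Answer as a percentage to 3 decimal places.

EAR = (1 + 0.05489/2)^2 − 1 = 0.055643.
Solve (1 + r/12)^12 = 1.055643: r/12 = 1.055643^(1/12) − 1 = 0.004523, so r = 0.054273 = 5.427%.

5.427%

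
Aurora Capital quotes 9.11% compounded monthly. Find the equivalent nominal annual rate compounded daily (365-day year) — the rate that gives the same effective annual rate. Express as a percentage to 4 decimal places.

EAR = (1 + 0.0911/12)^12 − 1 = 0.095002.
Solve (1 + r/365)^365 = 1.095002: r/365 = 1.095002^(1/365) − 1 = 0.000249, so r = 0.090767 = 9.0767%.

9.0767%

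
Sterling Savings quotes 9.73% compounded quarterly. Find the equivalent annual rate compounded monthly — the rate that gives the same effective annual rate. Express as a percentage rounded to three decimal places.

9.652%

EAR = (1 + 0.0973/4)^4 − 1 = 0.100908.
Solve (1 + r/12)^12 = 1.100908: r/12 = 1.100908^(1/12) − 1 = 0.008043, so r = 0.096522 = 9.652%.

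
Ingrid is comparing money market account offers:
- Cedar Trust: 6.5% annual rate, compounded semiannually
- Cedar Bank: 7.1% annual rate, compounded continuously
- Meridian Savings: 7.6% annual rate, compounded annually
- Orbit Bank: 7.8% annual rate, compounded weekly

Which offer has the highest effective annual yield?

Cedar Trust: (1 + 0.065/2)^2 − 1 = 6.606%
Cedar Bank: e^0.071 − 1 = 7.358%
Meridian Savings: compounded annually, EAR = 7.600%
Orbit Bank: (1 + 0.078/52)^52 − 1 = 8.106%
The highest effective annual rate is Orbit Bank at 8.106%.

Orbit Bank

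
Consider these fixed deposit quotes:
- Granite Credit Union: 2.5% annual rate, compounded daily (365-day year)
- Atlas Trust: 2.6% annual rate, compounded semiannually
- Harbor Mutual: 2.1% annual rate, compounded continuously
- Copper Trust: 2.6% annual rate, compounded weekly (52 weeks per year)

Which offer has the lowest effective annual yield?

Harbor Mutual

Granite Credit Union: (1 + 0.025/365)^365 − 1 = 2.531%
Atlas Trust: (1 + 0.026/2)^2 − 1 = 2.617%
Harbor Mutual: e^0.021 − 1 = 2.122%
Copper Trust: (1 + 0.026/52)^52 − 1 = 2.633%
The lowest effective annual rate is Harbor Mutual at 2.122%.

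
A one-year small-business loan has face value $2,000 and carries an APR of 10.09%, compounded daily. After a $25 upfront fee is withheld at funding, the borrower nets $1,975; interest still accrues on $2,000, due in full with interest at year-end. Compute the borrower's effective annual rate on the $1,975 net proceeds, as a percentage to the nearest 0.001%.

Amount owed after one year: 2,000 × (1 + 0.1009/365)^365 = 2,000 × 1.106151 = $2,212.30.
Effective rate on net proceeds: 2,212.30 / 1,975 − 1 = 0.120153 = 12.015%.

12.015%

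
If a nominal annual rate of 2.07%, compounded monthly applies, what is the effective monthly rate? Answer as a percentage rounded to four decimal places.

With a nominal annual rate compounded monthly, the periodic rate is the nominal rate divided by 12.
i = 0.0207 / 12 = 0.0017250 = 0.1725%.

0.1725%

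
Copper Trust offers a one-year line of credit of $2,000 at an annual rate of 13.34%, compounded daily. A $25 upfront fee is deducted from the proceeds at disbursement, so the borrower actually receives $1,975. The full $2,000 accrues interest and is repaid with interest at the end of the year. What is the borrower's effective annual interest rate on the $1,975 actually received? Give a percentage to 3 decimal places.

Amount owed after one year: 2,000 × (1 + 0.1334/365)^365 = 2,000 × 1.142679 = $2,285.36.
Effective rate on net proceeds: 2,285.36 / 1,975 − 1 = 0.157143 = 15.714%.

15.714%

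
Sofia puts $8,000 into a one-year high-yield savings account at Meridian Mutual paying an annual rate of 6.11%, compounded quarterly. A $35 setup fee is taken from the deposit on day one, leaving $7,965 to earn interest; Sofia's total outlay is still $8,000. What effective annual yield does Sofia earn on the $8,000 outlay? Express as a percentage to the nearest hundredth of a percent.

5.79%

Value after one year: 7,965 × (1 + 0.0611/4)^4 = 7,965 × 1.062514 = $8,462.93.
Effective yield on the $8,000 outlay: 8,462.93 / 8,000 − 1 = 0.057866 = 5.79%.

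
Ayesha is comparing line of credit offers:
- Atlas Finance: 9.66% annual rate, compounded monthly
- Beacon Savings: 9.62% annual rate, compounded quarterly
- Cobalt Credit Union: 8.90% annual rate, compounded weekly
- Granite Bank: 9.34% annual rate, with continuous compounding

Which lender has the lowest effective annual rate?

Cobalt Credit Union

Atlas Finance: (1 + 0.0966/12)^12 − 1 = 10.099%
Beacon Savings: (1 + 0.0962/4)^4 − 1 = 9.973%
Cobalt Credit Union: (1 + 0.0890/52)^52 − 1 = 9.300%
Granite Bank: e^0.0934 − 1 = 9.790%
The lowest effective annual rate is Cobalt Credit Union at 9.300%.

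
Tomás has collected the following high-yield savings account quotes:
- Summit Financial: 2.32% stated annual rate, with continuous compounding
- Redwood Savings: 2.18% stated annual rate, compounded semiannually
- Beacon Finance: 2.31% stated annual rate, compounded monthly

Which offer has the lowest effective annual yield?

Redwood Savings

Summit Financial: e^0.0232 − 1 = 2.347%
Redwood Savings: (1 + 0.0218/2)^2 − 1 = 2.192%
Beacon Finance: (1 + 0.0231/12)^12 − 1 = 2.335%
The lowest effective annual rate is Redwood Savings at 2.192%.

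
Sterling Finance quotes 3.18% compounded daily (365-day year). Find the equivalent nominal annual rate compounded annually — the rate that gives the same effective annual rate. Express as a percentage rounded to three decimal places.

3.231%

EAR = (1 + 0.0318/365)^365 − 1 = 0.032310.
Compounded annually, the equivalent nominal rate is the EAR itself: 3.231%.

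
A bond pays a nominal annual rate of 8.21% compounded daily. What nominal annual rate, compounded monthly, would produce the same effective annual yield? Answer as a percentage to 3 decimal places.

EAR = (1 + 0.0821/365)^365 − 1 = 0.085554.
Solve (1 + r/12)^12 = 1.085554: r/12 = 1.085554^(1/12) − 1 = 0.006864, so r = 0.082372 = 8.237%.

8.237%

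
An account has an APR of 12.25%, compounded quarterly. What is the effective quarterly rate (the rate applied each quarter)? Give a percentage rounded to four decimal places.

3.0625%

With a nominal annual rate compounded quarterly, the periodic rate is the nominal rate divided by 4.
i = 0.1225 / 4 = 0.0306250 = 3.0625%.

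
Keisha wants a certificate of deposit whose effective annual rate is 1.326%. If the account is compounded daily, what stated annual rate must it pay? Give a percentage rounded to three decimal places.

1.317%

(1 + r/365)^365 − 1 = 0.01326, so 1 + r/365 = 1.01326^(1/365).
r/365 = 0.000036, so r = 0.013173 = 1.317%.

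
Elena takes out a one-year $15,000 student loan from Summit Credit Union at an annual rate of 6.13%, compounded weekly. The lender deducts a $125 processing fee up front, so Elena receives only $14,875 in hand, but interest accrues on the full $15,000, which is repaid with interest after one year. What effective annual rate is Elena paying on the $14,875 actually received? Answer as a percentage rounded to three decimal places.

7.211%

Amount owed after one year: 15,000 × (1 + 0.0613/52)^52 = 15,000 × 1.063179 = $15,947.69.
Effective rate on net proceeds: 15,947.69 / 14,875 − 1 = 0.072114 = 7.211%.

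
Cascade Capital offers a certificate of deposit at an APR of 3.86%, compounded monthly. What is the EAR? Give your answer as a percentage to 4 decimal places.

3.9290%

EAR = (1 + 0.0386/12)^12 − 1.
= (1 + 0.003217)^12 − 1 = 1.039290 − 1 = 3.9290%.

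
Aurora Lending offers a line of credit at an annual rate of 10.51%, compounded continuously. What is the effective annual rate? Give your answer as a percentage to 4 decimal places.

11.0822%

With continuous compounding, EAR = e^0.1051 − 1.
e^0.1051 = 1.110822, so EAR = 0.110822 = 11.0822%.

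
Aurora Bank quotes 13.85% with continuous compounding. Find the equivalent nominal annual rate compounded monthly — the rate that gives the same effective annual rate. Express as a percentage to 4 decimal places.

EAR under continuous compounding: e^0.1385 − 1 = 0.148550.
Solve (1 + r/12)^12 = 1.148550: r/12 = 1.148550^(1/12) − 1 = 0.011609, so r = 0.139302 = 13.9302%.

13.9302%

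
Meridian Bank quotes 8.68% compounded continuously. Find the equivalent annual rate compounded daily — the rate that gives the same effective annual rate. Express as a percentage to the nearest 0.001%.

EAR under continuous compounding: e^0.0868 − 1 = 0.090679.
Solve (1 + r/365)^365 = 1.090679: r/365 = 1.090679^(1/365) − 1 = 0.000238, so r = 0.086810 = 8.681%.

8.681%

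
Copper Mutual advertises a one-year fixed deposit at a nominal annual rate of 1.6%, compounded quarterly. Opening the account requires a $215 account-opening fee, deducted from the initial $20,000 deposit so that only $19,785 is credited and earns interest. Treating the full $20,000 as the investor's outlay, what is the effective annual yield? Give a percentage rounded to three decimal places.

Value after one year: 19,785 × (1 + 0.016/4)^4 = 19,785 × 1.016096 = $20,103.46.
Effective yield on the $20,000 outlay: 20,103.46 / 20,000 − 1 = 0.005173 = 0.517%.

0.517%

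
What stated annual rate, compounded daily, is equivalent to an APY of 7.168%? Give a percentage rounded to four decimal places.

(1 + r/365)^365 − 1 = 0.07168, so 1 + r/365 = 1.07168^(1/365).
r/365 = 0.000190, so r = 0.069234 = 6.9234%.

6.9234%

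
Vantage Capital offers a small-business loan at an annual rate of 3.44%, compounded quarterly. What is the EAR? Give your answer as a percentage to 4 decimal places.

3.4846%

EAR = (1 + 0.0344/4)^4 − 1.
= 1.034846 − 1 = 3.4846%.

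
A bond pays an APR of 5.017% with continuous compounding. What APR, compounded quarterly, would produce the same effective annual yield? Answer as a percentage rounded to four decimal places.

EAR under continuous compounding: e^0.05017 − 1 = 0.051450.
Solve (1 + r/4)^4 = 1.051450: r/4 = 1.051450^(1/4) − 1 = 0.012621, so r = 0.050486 = 5.0486%.

5.0486%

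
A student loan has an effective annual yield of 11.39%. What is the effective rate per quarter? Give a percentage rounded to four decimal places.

2.7334%

The per-quarter rate i satisfies (1 + i)^4 = 1 + 0.1139.
i = 1.1139^(1/4) − 1 = 0.0273337 = 2.7334%.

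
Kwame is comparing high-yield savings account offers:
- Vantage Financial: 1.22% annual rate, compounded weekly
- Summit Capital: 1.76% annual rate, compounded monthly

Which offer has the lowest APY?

Vantage Financial: (1 + 0.0122/52)^52 − 1 = 1.227%
Summit Capital: (1 + 0.0176/12)^12 − 1 = 1.774%
The lowest effective annual rate is Vantage Financial at 1.227%.

Vantage Financial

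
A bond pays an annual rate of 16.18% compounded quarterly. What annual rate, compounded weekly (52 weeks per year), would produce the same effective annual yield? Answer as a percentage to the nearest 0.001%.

15.886%

EAR = (1 + 0.1618/4)^4 − 1 = 0.171885.
Solve (1 + r/52)^52 = 1.171885: r/52 = 1.171885^(1/52) − 1 = 0.003055, so r = 0.158855 = 15.886%.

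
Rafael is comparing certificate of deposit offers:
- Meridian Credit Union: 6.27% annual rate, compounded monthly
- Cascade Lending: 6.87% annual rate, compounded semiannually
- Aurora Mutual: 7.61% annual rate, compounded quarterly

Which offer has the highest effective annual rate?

Aurora Mutual

Meridian Credit Union: (1 + 0.0627/12)^12 − 1 = 6.453%
Cascade Lending: (1 + 0.0687/2)^2 − 1 = 6.988%
Aurora Mutual: (1 + 0.0761/4)^4 − 1 = 7.830%
The highest effective annual rate is Aurora Mutual at 7.830%.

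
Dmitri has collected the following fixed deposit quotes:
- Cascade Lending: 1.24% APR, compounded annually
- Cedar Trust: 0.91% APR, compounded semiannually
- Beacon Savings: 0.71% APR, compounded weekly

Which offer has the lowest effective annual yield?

Cascade Lending: compounded annually, EAR = 1.240%
Cedar Trust: (1 + 0.0091/2)^2 − 1 = 0.912%
Beacon Savings: (1 + 0.0071/52)^52 − 1 = 0.712%
The lowest effective annual rate is Beacon Savings at 0.712%.

Beacon Savings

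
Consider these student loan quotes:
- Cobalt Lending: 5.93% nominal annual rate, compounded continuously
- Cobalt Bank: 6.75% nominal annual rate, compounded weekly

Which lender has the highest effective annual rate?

Cobalt Lending: e^0.0593 − 1 = 6.109%
Cobalt Bank: (1 + 0.0675/52)^52 − 1 = 6.978%
The highest effective annual rate is Cobalt Bank at 6.978%.

Cobalt Bank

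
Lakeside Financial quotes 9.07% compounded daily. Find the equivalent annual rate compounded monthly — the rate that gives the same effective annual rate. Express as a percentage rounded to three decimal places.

9.103%

EAR = (1 + 0.0907/365)^365 − 1 = 0.094928.
Solve (1 + r/12)^12 = 1.094928: r/12 = 1.094928^(1/12) − 1 = 0.007586, so r = 0.091032 = 9.103%.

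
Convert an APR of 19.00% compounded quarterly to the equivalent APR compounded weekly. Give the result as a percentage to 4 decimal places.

18.5957%

EAR = (1 + 0.1900/4)^4 − 1 = 0.203971.
Solve (1 + r/52)^52 = 1.203971: r/52 = 1.203971^(1/52) − 1 = 0.003576, so r = 0.185957 = 18.5957%.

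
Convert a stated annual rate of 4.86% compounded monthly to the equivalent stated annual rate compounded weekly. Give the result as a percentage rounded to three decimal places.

4.852%

EAR = (1 + 0.0486/12)^12 − 1 = 0.049697.
Solve (1 + r/52)^52 = 1.049697: r/52 = 1.049697^(1/52) − 1 = 0.000933, so r = 0.048524 = 4.852%.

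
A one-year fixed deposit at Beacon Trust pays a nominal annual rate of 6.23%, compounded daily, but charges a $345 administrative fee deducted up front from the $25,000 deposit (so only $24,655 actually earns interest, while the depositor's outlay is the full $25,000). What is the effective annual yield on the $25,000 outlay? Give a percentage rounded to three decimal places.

4.959%

Value after one year: 24,655 × (1 + 0.0623/365)^365 = 24,655 × 1.064276 = $26,239.72.
Effective yield on the $25,000 outlay: 26,239.72 / 25,000 − 1 = 0.049589 = 4.959%.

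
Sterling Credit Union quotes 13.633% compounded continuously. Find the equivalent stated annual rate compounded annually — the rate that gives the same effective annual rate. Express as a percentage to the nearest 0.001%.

14.606%

EAR under continuous compounding: e^0.13633 − 1 = 0.146060.
Compounded annually, the equivalent nominal rate is the EAR itself: 14.606%.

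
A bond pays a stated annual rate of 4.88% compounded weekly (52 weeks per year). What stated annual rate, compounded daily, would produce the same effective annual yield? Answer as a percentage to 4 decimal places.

EAR = (1 + 0.0488/52)^52 − 1 = 0.049986.
Solve (1 + r/365)^365 = 1.049986: r/365 = 1.049986^(1/365) − 1 = 0.000134, so r = 0.048780 = 4.8780%.

4.8780%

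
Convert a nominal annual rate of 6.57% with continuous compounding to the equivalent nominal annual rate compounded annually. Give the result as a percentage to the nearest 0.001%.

6.791%

EAR under continuous compounding: e^0.0657 − 1 = 0.067906.
Compounded annually, the equivalent nominal rate is the EAR itself: 6.791%.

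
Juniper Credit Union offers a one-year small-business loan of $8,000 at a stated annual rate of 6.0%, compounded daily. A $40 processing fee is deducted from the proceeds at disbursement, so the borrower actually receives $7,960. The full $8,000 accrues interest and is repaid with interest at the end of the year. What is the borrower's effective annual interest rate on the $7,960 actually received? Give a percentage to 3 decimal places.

6.717%

Amount owed after one year: 8,000 × (1 + 0.060/365)^365 = 8,000 × 1.061831 = $8,494.65.
Effective rate on net proceeds: 8,494.65 / 7,960 − 1 = 0.067167 = 6.717%.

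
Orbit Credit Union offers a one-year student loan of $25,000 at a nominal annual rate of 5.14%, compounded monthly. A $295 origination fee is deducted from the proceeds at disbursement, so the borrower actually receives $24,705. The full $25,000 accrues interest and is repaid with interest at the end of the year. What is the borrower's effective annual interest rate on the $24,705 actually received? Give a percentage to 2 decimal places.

Amount owed after one year: 25,000 × (1 + 0.0514/12)^12 = 25,000 × 1.052628 = $26,315.71.
Effective rate on net proceeds: 26,315.71 / 24,705 − 1 = 0.065198 = 6.52%.

6.52%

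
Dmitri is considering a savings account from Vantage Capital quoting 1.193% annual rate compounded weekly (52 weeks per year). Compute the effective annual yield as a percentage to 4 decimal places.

EAR = (1 + 0.01193/52)^52 − 1.
= (1 + 0.000229)^52 − 1 = 1.012000 − 1 = 1.2000%.

1.2000%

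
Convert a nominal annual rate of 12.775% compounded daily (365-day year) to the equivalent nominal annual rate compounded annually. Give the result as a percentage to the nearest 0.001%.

13.624%

EAR = (1 + 0.12775/365)^365 − 1 = 0.136244.
Compounded annually, the equivalent nominal rate is the EAR itself: 13.624%.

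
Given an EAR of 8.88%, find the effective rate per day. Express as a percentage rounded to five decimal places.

0.02331%

The per-day rate i satisfies (1 + i)^365 = 1 + 0.0888.
i = 1.0888^(1/365) − 1 = 0.0002331 = 0.02331%.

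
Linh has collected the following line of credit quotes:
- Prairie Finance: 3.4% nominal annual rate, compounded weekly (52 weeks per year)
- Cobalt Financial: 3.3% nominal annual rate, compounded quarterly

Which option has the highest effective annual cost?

Prairie Finance

Prairie Finance: (1 + 0.034/52)^52 − 1 = 3.457%
Cobalt Financial: (1 + 0.033/4)^4 − 1 = 3.341%
The highest effective annual rate is Prairie Finance at 3.457%.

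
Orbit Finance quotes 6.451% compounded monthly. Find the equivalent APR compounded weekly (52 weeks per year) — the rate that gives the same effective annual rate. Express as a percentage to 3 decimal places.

EAR = (1 + 0.06451/12)^12 − 1 = 0.066452.
Solve (1 + r/52)^52 = 1.066452: r/52 = 1.066452^(1/52) − 1 = 0.001238, so r = 0.064377 = 6.438%.

6.438%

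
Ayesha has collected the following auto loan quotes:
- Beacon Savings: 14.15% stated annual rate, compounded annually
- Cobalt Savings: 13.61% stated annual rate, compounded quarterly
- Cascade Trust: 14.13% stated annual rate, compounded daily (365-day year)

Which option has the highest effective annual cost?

Beacon Savings: compounded annually, EAR = 14.150%
Cobalt Savings: (1 + 0.1361/4)^4 − 1 = 14.321%
Cascade Trust: (1 + 0.1413/365)^365 − 1 = 15.174%
The highest effective annual rate is Cascade Trust at 15.174%.

Cascade Trust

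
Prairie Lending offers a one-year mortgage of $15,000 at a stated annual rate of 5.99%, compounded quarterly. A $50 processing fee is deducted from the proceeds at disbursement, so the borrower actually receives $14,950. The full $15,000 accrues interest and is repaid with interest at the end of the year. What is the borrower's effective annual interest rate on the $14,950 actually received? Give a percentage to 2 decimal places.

Amount owed after one year: 15,000 × (1 + 0.0599/4)^4 = 15,000 × 1.061259 = $15,918.88.
Effective rate on net proceeds: 15,918.88 / 14,950 − 1 = 0.064808 = 6.48%.

6.48%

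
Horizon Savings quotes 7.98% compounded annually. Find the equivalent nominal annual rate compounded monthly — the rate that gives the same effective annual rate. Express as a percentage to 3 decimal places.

7.702%

Compounded annually, EAR = nominal = 0.079800.
Solve (1 + r/12)^12 = 1.079800: r/12 = 1.079800^(1/12) − 1 = 0.006418, so r = 0.077022 = 7.702%.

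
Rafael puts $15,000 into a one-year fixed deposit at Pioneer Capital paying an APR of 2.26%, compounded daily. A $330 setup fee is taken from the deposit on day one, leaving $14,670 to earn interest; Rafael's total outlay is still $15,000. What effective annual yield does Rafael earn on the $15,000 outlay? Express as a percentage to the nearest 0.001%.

Value after one year: 14,670 × (1 + 0.0226/365)^365 = 14,670 × 1.022857 = $15,005.31.
Effective yield on the $15,000 outlay: 15,005.31 / 15,000 − 1 = 0.000354 = 0.035%.

0.035%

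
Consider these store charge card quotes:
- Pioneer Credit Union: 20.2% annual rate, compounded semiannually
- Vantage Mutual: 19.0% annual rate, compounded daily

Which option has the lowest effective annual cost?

Pioneer Credit Union: (1 + 0.202/2)^2 − 1 = 21.220%
Vantage Mutual: (1 + 0.190/365)^365 − 1 = 20.919%
The lowest effective annual rate is Vantage Mutual at 20.919%.

Vantage Mutual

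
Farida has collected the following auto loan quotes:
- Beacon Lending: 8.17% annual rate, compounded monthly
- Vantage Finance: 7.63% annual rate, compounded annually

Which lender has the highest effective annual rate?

Beacon Lending

Beacon Lending: (1 + 0.0817/12)^12 − 1 = 8.483%
Vantage Finance: compounded annually, EAR = 7.630%
The highest effective annual rate is Beacon Lending at 8.483%.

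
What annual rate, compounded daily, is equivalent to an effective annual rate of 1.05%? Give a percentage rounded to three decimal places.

1.045%

(1 + r/365)^365 − 1 = 0.0105, so 1 + r/365 = 1.0105^(1/365).
r/365 = 0.000029, so r = 0.010445 = 1.045%.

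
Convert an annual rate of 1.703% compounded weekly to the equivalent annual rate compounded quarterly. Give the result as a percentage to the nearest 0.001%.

EAR = (1 + 0.01703/52)^52 − 1 = 0.017173.
Solve (1 + r/4)^4 = 1.017173: r/4 = 1.017173^(1/4) − 1 = 0.004266, so r = 0.017064 = 1.706%.

1.706%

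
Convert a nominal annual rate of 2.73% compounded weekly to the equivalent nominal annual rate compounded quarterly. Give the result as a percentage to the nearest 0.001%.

EAR = (1 + 0.0273/52)^52 − 1 = 0.027669.
Solve (1 + r/4)^4 = 1.027669: r/4 = 1.027669^(1/4) − 1 = 0.006847, so r = 0.027386 = 2.739%.

2.739%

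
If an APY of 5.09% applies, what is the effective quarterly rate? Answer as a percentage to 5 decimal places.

1.24891%

The per-quarter rate i satisfies (1 + i)^4 = 1 + 0.0509.
i = 1.0509^(1/4) − 1 = 0.0124891 = 1.24891%.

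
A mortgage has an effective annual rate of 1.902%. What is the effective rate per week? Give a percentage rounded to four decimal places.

The per-week rate i satisfies (1 + i)^52 = 1 + 0.01902.
i = 1.01902^(1/52) − 1 = 0.0003624 = 0.0362%.

0.0362%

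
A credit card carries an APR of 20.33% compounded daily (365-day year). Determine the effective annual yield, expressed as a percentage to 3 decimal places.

22.537%

EAR = (1 + 0.2033/365)^365 − 1.
= (1 + 0.000557)^365 − 1 = 1.225371 − 1 = 22.537%.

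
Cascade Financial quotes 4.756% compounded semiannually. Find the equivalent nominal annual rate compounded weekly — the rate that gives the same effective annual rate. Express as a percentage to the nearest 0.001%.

4.702%

EAR = (1 + 0.04756/2)^2 − 1 = 0.048125.
Solve (1 + r/52)^52 = 1.048125: r/52 = 1.048125^(1/52) − 1 = 0.000904, so r = 0.047025 = 4.702%.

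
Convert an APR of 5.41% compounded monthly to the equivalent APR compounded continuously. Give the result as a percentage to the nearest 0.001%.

EAR = (1 + 0.0541/12)^12 − 1 = 0.055462.
Equivalent continuous rate: r = ln(1 + 0.055462) = 0.053978 = 5.398%.

5.398%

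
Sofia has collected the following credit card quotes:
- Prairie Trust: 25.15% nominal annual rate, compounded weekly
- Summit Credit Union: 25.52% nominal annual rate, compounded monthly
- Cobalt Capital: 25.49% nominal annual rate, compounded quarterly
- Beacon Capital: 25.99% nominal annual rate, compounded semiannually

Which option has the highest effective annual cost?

Summit Credit Union

Prairie Trust: (1 + 0.2515/52)^52 − 1 = 28.517%
Summit Credit Union: (1 + 0.2552/12)^12 − 1 = 28.727%
Cobalt Capital: (1 + 0.2549/4)^4 − 1 = 28.032%
Beacon Capital: (1 + 0.2599/2)^2 − 1 = 27.679%
The highest effective annual rate is Summit Credit Union at 28.727%.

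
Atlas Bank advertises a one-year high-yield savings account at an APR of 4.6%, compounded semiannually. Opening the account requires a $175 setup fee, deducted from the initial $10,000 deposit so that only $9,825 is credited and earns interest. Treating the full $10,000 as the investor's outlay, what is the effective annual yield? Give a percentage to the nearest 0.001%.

Value after one year: 9,825 × (1 + 0.046/2)^2 = 9,825 × 1.046529 = $10,282.15.
Effective yield on the $10,000 outlay: 10,282.15 / 10,000 − 1 = 0.028215 = 2.821%.

2.821%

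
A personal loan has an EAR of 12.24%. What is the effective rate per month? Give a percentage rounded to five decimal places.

The per-month rate i satisfies (1 + i)^12 = 1 + 0.1224.
i = 1.1224^(1/12) − 1 = 0.0096689 = 0.96689%.

0.96689%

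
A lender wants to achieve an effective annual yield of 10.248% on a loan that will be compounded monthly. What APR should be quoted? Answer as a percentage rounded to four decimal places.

(1 + r/12)^12 − 1 = 0.10248, so 1 + r/12 = 1.10248^(1/12).
r/12 = 0.008163, so r = 0.097960 = 9.7960%.

9.7960%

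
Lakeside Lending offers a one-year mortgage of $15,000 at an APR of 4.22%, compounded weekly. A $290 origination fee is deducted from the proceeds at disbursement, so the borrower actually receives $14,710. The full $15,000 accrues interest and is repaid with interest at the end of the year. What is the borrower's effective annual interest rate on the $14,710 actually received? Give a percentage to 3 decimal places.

6.365%

Amount owed after one year: 15,000 × (1 + 0.0422/52)^52 = 15,000 × 1.043085 = $15,646.28.
Effective rate on net proceeds: 15,646.28 / 14,710 − 1 = 0.063649 = 6.365%.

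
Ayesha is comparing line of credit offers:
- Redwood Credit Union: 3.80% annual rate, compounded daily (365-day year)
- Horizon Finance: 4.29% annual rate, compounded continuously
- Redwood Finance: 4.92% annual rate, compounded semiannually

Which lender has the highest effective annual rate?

Redwood Finance

Redwood Credit Union: (1 + 0.0380/365)^365 − 1 = 3.873%
Horizon Finance: e^0.0429 − 1 = 4.383%
Redwood Finance: (1 + 0.0492/2)^2 − 1 = 4.981%
The highest effective annual rate is Redwood Finance at 4.981%.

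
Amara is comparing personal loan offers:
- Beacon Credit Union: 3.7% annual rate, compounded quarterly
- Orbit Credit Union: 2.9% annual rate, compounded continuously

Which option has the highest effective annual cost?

Beacon Credit Union: (1 + 0.037/4)^4 − 1 = 3.752%
Orbit Credit Union: e^0.029 − 1 = 2.942%
The highest effective annual rate is Beacon Credit Union at 3.752%.

Beacon Credit Union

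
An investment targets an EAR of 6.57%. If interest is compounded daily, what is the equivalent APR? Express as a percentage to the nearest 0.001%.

6.364%

(1 + r/365)^365 − 1 = 0.0657, so 1 + r/365 = 1.0657^(1/365).
r/365 = 0.000174, so r = 0.063637 = 6.364%.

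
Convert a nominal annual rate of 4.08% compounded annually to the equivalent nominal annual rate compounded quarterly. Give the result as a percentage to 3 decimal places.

4.019%

Compounded annually, EAR = nominal = 0.040800.
Solve (1 + r/4)^4 = 1.040800: r/4 = 1.040800^(1/4) − 1 = 0.010048, so r = 0.040190 = 4.019%.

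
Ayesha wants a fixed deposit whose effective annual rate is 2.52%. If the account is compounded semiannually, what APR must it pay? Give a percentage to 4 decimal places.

2.5043%

(1 + r/2)^2 − 1 = 0.0252, so 1 + r/2 = 1.0252^(1/2).
r/2 = 0.012522, so r = 0.025043 = 2.5043%.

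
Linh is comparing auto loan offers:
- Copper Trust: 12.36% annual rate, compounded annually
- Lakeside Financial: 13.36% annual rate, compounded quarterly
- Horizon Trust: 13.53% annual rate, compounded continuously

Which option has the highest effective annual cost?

Copper Trust: compounded annually, EAR = 12.360%
Lakeside Financial: (1 + 0.1336/4)^4 − 1 = 14.044%
Horizon Trust: e^0.1353 − 1 = 14.488%
The highest effective annual rate is Horizon Trust at 14.488%.

Horizon Trust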